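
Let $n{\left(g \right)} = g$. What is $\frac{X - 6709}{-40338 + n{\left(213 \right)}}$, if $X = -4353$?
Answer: $\frac{11062}{40125} \approx 0.27569$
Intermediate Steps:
$\frac{X - 6709}{-40338 + n{\left(213 \right)}} = \frac{-4353 - 6709}{-40338 + 213} = - \frac{11062}{-40125} = \left(-11062\right) \left(- \frac{1}{40125}\right) = \frac{11062}{40125}$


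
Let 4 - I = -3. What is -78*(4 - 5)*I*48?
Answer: 26208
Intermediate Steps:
I = 7 (I = 4 - 1*(-3) = 4 + 3 = 7)
-78*(4 - 5)*I*48 = -78*(4 - 5)*7*48 = -(-78)*7*48 = -78*(-7)*48 = 546*48 = 26208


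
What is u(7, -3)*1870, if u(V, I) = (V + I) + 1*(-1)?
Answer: 5610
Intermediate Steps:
u(V, I) = -1 + I + V (u(V, I) = (I + V) - 1 = -1 + I + V)
u(7, -3)*1870 = (-1 - 3 + 7)*1870 = 3*1870 = 5610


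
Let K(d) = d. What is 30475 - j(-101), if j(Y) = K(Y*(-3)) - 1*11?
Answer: 30183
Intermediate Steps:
j(Y) = -11 - 3*Y (j(Y) = Y*(-3) - 1*11 = -3*Y - 11 = -11 - 3*Y)
30475 - j(-101) = 30475 - (-11 - 3*(-101)) = 30475 - (-11 + 303) = 30475 - 1*292 = 30475 - 292 = 30183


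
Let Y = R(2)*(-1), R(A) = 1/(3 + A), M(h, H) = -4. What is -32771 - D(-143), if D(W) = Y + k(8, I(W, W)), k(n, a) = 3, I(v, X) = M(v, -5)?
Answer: -163869/5 ≈ -32774.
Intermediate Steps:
I(v, X) = -4
Y = -1/5 (Y = -1/(3 + 2) = -1/5 ≈ -0.20000)
D(W) = 14/5 (D(W) = -1/5 + 3 = 14/5)
-32771 - D(-143) = -32771 - 1*14/5 = -32771 - 14/5 = -163869/5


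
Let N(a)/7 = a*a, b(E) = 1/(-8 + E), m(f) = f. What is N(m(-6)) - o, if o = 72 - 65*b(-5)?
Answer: 175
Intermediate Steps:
N(a) = 7*a² (N(a) = 7*(a*a) = 7*a²)
o = 77 (o = 72 - 65/(-8 - 5) = 72 - 65/(-13) = 72 - 65*(-1/13) = 72 + 5 = 77)
N(m(-6)) - o = 7*(-6)² - 1*77 = 7*36 - 77 = 252 - 77 = 175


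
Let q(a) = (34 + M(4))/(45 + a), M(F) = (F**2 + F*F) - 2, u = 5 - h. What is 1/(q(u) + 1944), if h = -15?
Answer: 65/126424 ≈ 0.00051414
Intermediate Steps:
u = 20 (u = 5 - 1*(-15) = 5 + 15 = 20)
M(F) = -2 + 2*F**2 (M(F) = (F**2 + F**2) - 2 = 2*F**2 - 2 = -2 + 2*F**2)
q(a) = 64/(45 + a) (q(a) = (34 + (-2 + 2*4**2))/(45 + a) = (34 + (-2 + 2*16))/(45 + a) = (34 + (-2 + 32))/(45 + a) = (34 + 30)/(45 + a) = 64/(45 + a))
1/(q(u) + 1944) = 1/(64/(45 + 20) + 1944) = 1/(64/65 + 1944) = 1/(126424/65) = 65/126424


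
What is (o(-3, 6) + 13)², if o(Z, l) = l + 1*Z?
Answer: 256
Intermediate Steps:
o(Z, l) = Z + l (o(Z, l) = l + Z = Z + l)
(o(-3, 6) + 13)² = ((-3 + 6) + 13)² = (3 + 13)² = 16² = 256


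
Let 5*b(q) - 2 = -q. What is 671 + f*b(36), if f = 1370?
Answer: -8645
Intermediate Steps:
b(q) = ⅖ - q/5 (b(q) = ⅖ + (-q)/5 = ⅖ - q/5)
671 + f*b(36) = 671 + 1370*(⅖ - ⅕*36) = 671 + 1370*(⅖ - 36/5) = 671 + 1370*(-34/5) = 671 - 9316 = -8645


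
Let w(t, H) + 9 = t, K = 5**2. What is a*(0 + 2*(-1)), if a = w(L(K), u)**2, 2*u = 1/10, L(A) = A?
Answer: -512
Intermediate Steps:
K = 25
u = 1/20 (u = (1/2)/10 = (1/2)*(1/10) = 1/20 ≈ 0.050000)
w(t, H) = -9 + t
a = 256 (a = (-9 + 25)**2 = 16**2 = 256)
a*(0 + 2*(-1)) = 256*(0 + 2*(-1)) = 256*(0 - 2) = 256*(-2) = -512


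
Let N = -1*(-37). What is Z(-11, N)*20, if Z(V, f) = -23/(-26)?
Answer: 230/13 ≈ 17.692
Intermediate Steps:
N = 37
Z(V, f) = 23/26 (Z(V, f) = -23*(-1/26) = 23/26)
Z(-11, N)*20 = (23/26)*20 = 230/13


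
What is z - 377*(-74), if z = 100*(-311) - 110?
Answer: -3312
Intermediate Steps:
z = -31210 (z = -31100 - 110 = -31210)
z - 377*(-74) = -31210 - 377*(-74) = -31210 - 1*(-27898) = -31210 + 27898 = -3312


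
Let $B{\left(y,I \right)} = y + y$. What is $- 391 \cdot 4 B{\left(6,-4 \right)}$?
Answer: $-18768$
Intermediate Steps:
$B{\left(y,I \right)} = 2 y$
$- 391 \cdot 4 B{\left(6,-4 \right)} = - 391 \cdot 4 \cdot 2 \cdot 6 = - 391 \cdot 4 \cdot 12 = \left(-391\right) 48 = -18768$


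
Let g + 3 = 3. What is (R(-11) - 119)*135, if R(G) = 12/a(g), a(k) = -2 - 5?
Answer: -114075/7 ≈ -16296.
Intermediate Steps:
g = 0 (g = -3 + 3 = 0)
a(k) = -7
R(G) = -12/7 (R(G) = 12/(-7) = 12*(-⅐) = -12/7)
(R(-11) - 119)*135 = (-12/7 - 119)*135 = -845/7*135 = -114075/7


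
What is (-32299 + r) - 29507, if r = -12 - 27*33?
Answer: -62709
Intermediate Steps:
r = -903 (r = -12 - 891 = -903)
(-32299 + r) - 29507 = (-32299 - 903) - 29507 = -33202 - 29507 = -62709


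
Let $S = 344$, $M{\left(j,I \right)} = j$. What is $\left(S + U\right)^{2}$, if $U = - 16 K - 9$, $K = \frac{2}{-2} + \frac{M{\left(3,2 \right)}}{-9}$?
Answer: $\frac{1142761}{9} \approx 1.2697 \cdot 10^{5}$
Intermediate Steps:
$K = - \frac{4}{3}$ ($K = \frac{2}{-2} + \frac{3}{-9} = 2 \left(- \frac{1}{2}\right) + 3 \left(- \frac{1}{9}\right) = -1 - \frac{1}{3} = - \frac{4}{3} \approx -1.3333$)
$U = \frac{37}{3}$ ($U = \left(-16\right) \left(- \frac{4}{3}\right) - 9 = \frac{64}{3} - 9 = \frac{37}{3} \approx 12.333$)
$\left(S + U\right)^{2} = \left(344 + \frac{37}{3}\right)^{2} = \left(\frac{1069}{3}\right)^{2} = \frac{1142761}{9}$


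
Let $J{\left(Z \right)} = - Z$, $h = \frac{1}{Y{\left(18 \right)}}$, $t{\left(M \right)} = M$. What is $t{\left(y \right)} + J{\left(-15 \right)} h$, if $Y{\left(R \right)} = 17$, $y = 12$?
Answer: $\frac{219}{17} \approx 12.882$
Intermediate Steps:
$h = \frac{1}{17} \approx 0.058824$
$t{\left(y \right)} + J{\left(-15 \right)} h = 12 + \left(-1\right) \left(-15\right) \frac{1}{17} = 12 + 15 \cdot \frac{1}{17} = 12 + \frac{15}{17} = \frac{219}{17}$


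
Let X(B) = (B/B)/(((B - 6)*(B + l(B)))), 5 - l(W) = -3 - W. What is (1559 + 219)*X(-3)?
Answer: -889/9 ≈ -98.778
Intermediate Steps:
l(W) = 8 + W (l(W) = 5 - (-3 - W) = 5 + (3 + W) = 8 + W)
X(B) = 1/((-6 + B)*(8 + 2*B)) (X(B) = (B/B)/(((B - 6)*(B + (8 + B)))) = 1/((-6 + B)*(8 + 2*B)))
(1559 + 219)*X(-3) = (1559 + 219)*(1/(2*(-24 + (-3)² - 2*(-3)))) = 1778*(1/(2*(-24 + 9 + 6))) = 1778*((½)/(-9)) = 1778*((½)*(-⅑)) = 1778*(-1/18) = -889/9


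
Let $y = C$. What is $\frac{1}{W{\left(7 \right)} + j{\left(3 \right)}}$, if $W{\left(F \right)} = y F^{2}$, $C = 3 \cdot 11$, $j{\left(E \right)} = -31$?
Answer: $\frac{1}{1586} \approx 0.00063052$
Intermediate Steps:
$C = 33$
$y = 33$
$W{\left(F \right)} = 33 F^{2}$
$\frac{1}{W{\left(7 \right)} + j{\left(3 \right)}} = \frac{1}{33 \cdot 7^{2} - 31} = \frac{1}{33 \cdot 49 - 31} = \frac{1}{1617 - 31} = \frac{1}{1586}$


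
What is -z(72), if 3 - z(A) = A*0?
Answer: -3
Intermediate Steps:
z(A) = 3 (z(A) = 3 - A*0 = 3 - 1*0 = 3 + 0 = 3)
-z(72) = -1*3 = -3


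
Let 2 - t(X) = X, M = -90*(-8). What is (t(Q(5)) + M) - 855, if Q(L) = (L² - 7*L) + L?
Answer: -128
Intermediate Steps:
Q(L) = L² - 6*L
M = 720
t(X) = 2 - X
(t(Q(5)) + M) - 855 = ((2 - 5*(-6 + 5)) + 720) - 855 = ((2 - 5*(-1)) + 720) - 855 = ((2 - 1*(-5)) + 720) - 855 = ((2 + 5) + 720) - 855 = (7 + 720) - 855 = 727 - 855 = -128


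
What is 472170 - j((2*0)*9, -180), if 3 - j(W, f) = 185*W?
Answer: 472167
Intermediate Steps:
j(W, f) = 3 - 185*W
472170 - j((2*0)*9, -180) = 472170 - (3 - 185*2*0*9) = 472170 - (3 - 0*9) = 472170 - (3 - 185*0) = 472170 - (3 + 0) = 472170 - 1*3 = 472170 - 3 = 472167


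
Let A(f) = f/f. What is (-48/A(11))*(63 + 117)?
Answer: -8640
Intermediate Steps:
A(f) = 1
(-48/A(11))*(63 + 117) = (-48/1)*(63 + 117) = -48*1*180 = -48*180 = -8640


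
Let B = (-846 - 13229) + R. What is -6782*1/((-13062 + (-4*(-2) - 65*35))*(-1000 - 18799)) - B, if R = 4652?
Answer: 2859869854651/303498871 ≈ 9423.0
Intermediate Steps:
B = -9423 (B = (-846 - 13229) + 4652 = -14075 + 4652 = -9423)
-6782*1/((-13062 + (-4*(-2) - 65*35))*(-1000 - 18799)) - B = -6782*1/((-13062 + (-4*(-2) - 65*35))*(-1000 - 18799)) - 1*(-9423) = -6782*(-1/(19799*(-13062 + (8 - 2275)))) + 9423 = -6782*(-1/(19799*(-13062 - 2267))) + 9423 = -6782/((-15329*(-19799))) + 9423 = -6782/303498871 + 9423 = 2859869854651/303498871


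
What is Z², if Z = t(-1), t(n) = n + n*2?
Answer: 9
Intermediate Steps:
t(n) = 3*n (t(n) = n + 2*n = 3*n)
Z = -3 (Z = 3*(-1) = -3)
Z² = (-3)² = 9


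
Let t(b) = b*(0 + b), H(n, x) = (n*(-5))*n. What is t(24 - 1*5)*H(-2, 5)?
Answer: -7220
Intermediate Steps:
H(n, x) = -5*n² (H(n, x) = (-5*n)*n = -5*n²)
t(b) = b² (t(b) = b*b = b²)
t(24 - 1*5)*H(-2, 5) = (24 - 1*5)²*(-5*(-2)²) = (24 - 5)²*(-5*4) = 19²*(-20) = 361*(-20) = -7220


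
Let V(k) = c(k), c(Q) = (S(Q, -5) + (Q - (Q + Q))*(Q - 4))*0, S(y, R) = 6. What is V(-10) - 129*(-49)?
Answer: 6321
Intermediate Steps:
c(Q) = 0 (c(Q) = (6 + (Q - (Q + Q))*(Q - 4))*0 = (6 + (Q - 2*Q)*(-4 + Q))*0 = (6 + (-Q)*(-4 + Q))*0 = (6 - Q*(-4 + Q))*0 = 0)
V(k) = 0
V(-10) - 129*(-49) = 0 - 129*(-49) = 0 + 6321 = 6321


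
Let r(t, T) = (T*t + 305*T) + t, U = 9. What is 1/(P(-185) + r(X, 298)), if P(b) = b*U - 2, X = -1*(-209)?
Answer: 1/151714 ≈ 6.5913e-6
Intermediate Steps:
X = 209
r(t, T) = t + 305*T + T*t (r(t, T) = (305*T + T*t) + t = t + 305*T + T*t)
P(b) = -2 + 9*b (P(b) = b*9 - 2 = 9*b - 2 = -2 + 9*b)
1/(P(-185) + r(X, 298)) = 1/((-2 + 9*(-185)) + (209 + 305*298 + 298*209)) = 1/((-2 - 1665) + (209 + 90890 + 62282)) = 1/(-1667 + 153381) = 1/151714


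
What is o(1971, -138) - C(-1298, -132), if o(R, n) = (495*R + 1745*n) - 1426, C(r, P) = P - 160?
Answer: 733701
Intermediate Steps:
C(r, P) = -160 + P
o(R, n) = -1426 + 495*R + 1745*n
o(1971, -138) - C(-1298, -132) = (-1426 + 495*1971 + 1745*(-138)) - (-160 - 132) = (-1426 + 975645 - 240810) - 1*(-292) = 733409 + 292 = 733701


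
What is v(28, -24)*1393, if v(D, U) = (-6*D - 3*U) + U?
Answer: -167160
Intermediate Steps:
v(D, U) = -6*D - 2*U
v(28, -24)*1393 = (-6*28 - 2*(-24))*1393 = (-168 + 48)*1393 = -120*1393 = -167160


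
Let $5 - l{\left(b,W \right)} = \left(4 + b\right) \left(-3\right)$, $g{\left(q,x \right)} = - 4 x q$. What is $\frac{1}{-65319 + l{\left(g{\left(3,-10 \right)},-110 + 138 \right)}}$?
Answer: $- \frac{1}{64942} \approx -1.5398 \cdot 10^{-5}$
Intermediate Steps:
$g{\left(q,x \right)} = - 4 q x$
$l{\left(b,W \right)} = 17 + 3 b$ ($l{\left(b,W \right)} = 5 - \left(4 + b\right) \left(-3\right) = 5 - \left(-12 - 3 b\right) = 5 + \left(12 + 3 b\right) = 17 + 3 b$)
$\frac{1}{-65319 + l{\left(g{\left(3,-10 \right)},-110 + 138 \right)}} = \frac{1}{-65319 + \left(17 + 3 \left(\left(-4\right) 3 \left(-10\right)\right)\right)} = \frac{1}{-65319 + \left(17 + 3 \cdot 120\right)} = \frac{1}{-65319 + \left(17 + 360\right)} = \frac{1}{-65319 + 377} = \frac{1}{-64942} = - \frac{1}{64942}$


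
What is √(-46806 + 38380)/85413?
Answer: I*√8426/85413 ≈ 0.0010747*I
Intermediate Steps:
√(-46806 + 38380)/85413 = √(-8426)*(1/85413) = (I*√8426)*(1/85413) = I*√8426/85413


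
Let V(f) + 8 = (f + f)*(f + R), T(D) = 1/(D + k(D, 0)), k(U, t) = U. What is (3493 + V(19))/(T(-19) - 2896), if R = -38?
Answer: -34998/36683 ≈ -0.95407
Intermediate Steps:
T(D) = 1/(2*D) (T(D) = 1/(D + D) = 1/(2*D))
V(f) = -8 + 2*f*(-38 + f) (V(f) = -8 + (f + f)*(f - 38) = -8 + (2*f)*(-38 + f) = -8 + 2*f*(-38 + f))
(3493 + V(19))/(T(-19) - 2896) = (3493 + (-8 - 76*19 + 2*19²))/((½)/(-19) - 2896) = (3493 + (-8 - 1444 + 2*361))/((½)*(-1/19) - 2896) = (3493 + (-8 - 1444 + 722))/(-1/38 - 2896) = (3493 - 730)/(-110049/38) = 2763*(-38/110049) = -34998/36683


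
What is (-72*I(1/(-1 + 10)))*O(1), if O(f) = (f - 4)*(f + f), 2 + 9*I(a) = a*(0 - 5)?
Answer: -368/3 ≈ -122.67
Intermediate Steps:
I(a) = -2/9 - 5*a/9 (I(a) = -2/9 + (a*(0 - 5))/9 = -2/9 + (a*(-5))/9 = -2/9 + (-5*a)/9 = -2/9 - 5*a/9)
O(f) = 2*f*(-4 + f) (O(f) = (-4 + f)*(2*f) = 2*f*(-4 + f))
(-72*I(1/(-1 + 10)))*O(1) = (-72*(-2/9 - 5/(9*(-1 + 10))))*(2*1*(-4 + 1)) = (-72*(-2/9 - 5/9/9))*(2*1*(-3)) = -72*(-2/9 - 5/9*⅑)*(-6) = -72*(-2/9 - 5/81)*(-6) = -72*(-23/81)*(-6) = (184/9)*(-6) = -368/3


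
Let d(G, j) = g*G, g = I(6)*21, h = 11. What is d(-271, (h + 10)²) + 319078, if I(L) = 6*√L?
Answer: 319078 - 34146*√6 ≈ 2.3544e+5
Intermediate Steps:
g = 126*√6 (g = (6*√6)*21 = 126*√6 ≈ 308.64)
d(G, j) = 126*G*√6 (d(G, j) = (126*√6)*G = 126*G*√6)
d(-271, (h + 10)²) + 319078 = 126*(-271)*√6 + 319078 = -34146*√6 + 319078 = 319078 - 34146*√6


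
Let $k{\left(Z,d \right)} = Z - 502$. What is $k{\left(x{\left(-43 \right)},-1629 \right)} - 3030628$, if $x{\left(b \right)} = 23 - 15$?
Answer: $-3031122$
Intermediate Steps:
$x{\left(b \right)} = 8$
$k{\left(Z,d \right)} = -502 + Z$
$k{\left(x{\left(-43 \right)},-1629 \right)} - 3030628 = \left(-502 + 8\right) - 3030628 = -494 - 3030628 = -3031122$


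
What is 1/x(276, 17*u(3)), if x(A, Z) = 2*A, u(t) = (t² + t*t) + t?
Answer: 1/552 ≈ 0.0018116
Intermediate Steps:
u(t) = t + 2*t² (u(t) = (t² + t²) + t = 2*t² + t = t + 2*t²)
1/x(276, 17*u(3)) = 1/(2*276) = 1/552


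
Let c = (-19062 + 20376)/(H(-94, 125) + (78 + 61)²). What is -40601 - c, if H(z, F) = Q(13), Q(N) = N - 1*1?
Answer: -784940447/19333 ≈ -40601.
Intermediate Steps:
Q(N) = -1 + N (Q(N) = N - 1 = -1 + N)
H(z, F) = 12 (H(z, F) = -1 + 13 = 12)
c = 1314/19333 (c = (-19062 + 20376)/(12 + (78 + 61)²) = 1314/(12 + 139²) = 1314/(12 + 19321) = 1314/19333 ≈ 0.067967)
-40601 - c = -40601 - 1*1314/19333 = -40601 - 1314/19333 = -784940447/19333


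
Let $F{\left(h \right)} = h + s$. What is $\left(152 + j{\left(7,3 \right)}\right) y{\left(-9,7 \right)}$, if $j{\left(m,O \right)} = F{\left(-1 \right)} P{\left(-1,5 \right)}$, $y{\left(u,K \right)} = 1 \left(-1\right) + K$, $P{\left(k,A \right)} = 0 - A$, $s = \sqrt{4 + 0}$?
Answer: $882$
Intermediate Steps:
$s = 2$ ($s = \sqrt{4} = 2$)
$P{\left(k,A \right)} = - A$
$F{\left(h \right)} = 2 + h$ ($F{\left(h \right)} = h + 2 = 2 + h$)
$y{\left(u,K \right)} = -1 + K$
$j{\left(m,O \right)} = -5$ ($j{\left(m,O \right)} = \left(2 - 1\right) \left(\left(-1\right) 5\right) = 1 \left(-5\right) = -5$)
$\left(152 + j{\left(7,3 \right)}\right) y{\left(-9,7 \right)} = \left(152 - 5\right) \left(-1 + 7\right) = 147 \cdot 6 = 882$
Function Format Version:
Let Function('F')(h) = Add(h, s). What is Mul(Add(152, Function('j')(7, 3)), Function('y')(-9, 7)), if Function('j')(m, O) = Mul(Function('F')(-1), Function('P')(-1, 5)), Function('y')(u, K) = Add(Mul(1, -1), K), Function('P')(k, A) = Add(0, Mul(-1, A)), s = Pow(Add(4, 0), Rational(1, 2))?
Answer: 882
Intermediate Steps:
s = 2 (s = Pow(4, Rational(1, 2)) = 2)
Function('P')(k, A) = Mul(-1, A)
Function('F')(h) = Add(2, h) (Function('F')(h) = Add(h, 2) = Add(2, h))
Function('y')(u, K) = Add(-1, K)
Function('j')(m, O) = -5 (Function('j')(m, O) = Mul(Add(2, -1), Mul(-1, 5)) = Mul(1, -5) = -5)
Mul(Add(152, Function('j')(7, 3)), Function('y')(-9, 7)) = Mul(Add(152, -5), Add(-1, 7)) = Mul(147, 6) = 882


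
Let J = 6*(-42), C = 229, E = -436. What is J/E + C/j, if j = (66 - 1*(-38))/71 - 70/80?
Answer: 14198953/36515 ≈ 388.85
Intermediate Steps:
j = 335/568 (j = (66 + 38)*(1/71) - 70*1/80 = 104*(1/71) - 7/8 = 104/71 - 7/8 = 335/568 ≈ 0.58979)
J = -252
J/E + C/j = -252/(-436) + 229/(335/568) = -252*(-1/436) + 229*(568/335) = 63/109 + 130072/335 = 14198953/36515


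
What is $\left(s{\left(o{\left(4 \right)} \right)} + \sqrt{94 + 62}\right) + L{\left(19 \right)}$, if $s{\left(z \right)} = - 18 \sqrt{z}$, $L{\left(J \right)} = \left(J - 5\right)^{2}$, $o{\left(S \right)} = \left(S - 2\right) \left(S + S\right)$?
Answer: $124 + 2 \sqrt{39} \approx 136.49$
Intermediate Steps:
$o{\left(S \right)} = 2 S \left(-2 + S\right)$ ($o{\left(S \right)} = \left(-2 + S\right) 2 S = 2 S \left(-2 + S\right)$)
$L{\left(J \right)} = \left(-5 + J\right)^{2}$ ($L{\left(J \right)} = \left(J - 5\right)^{2} = \left(-5 + J\right)^{2}$)
$\left(s{\left(o{\left(4 \right)} \right)} + \sqrt{94 + 62}\right) + L{\left(19 \right)} = \left(- 18 \sqrt{2 \cdot 4 \left(-2 + 4\right)} + \sqrt{94 + 62}\right) + \left(-5 + 19\right)^{2} = \left(- 18 \sqrt{2 \cdot 4 \cdot 2} + \sqrt{156}\right) + 14^{2} = \left(- 18 \sqrt{16} + 2 \sqrt{39}\right) + 196 = \left(\left(-18\right) 4 + 2 \sqrt{39}\right) + 196 = \left(-72 + 2 \sqrt{39}\right) + 196 = 124 + 2 \sqrt{39}$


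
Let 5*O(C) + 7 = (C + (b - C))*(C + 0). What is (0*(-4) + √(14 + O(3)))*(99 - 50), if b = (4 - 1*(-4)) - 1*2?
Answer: 441*√5/5 ≈ 197.22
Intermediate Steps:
b = 6 (b = (4 + 4) - 2 = 8 - 2 = 6)
O(C) = -7/5 + 6*C/5 (O(C) = -7/5 + ((C + (6 - C))*(C + 0))/5 = -7/5 + (6*C)/5 = -7/5 + 6*C/5)
(0*(-4) + √(14 + O(3)))*(99 - 50) = (0*(-4) + √(14 + (-7/5 + (6/5)*3)))*(99 - 50) = (0 + √(14 + (-7/5 + 18/5)))*49 = (0 + √(14 + 11/5))*49 = (0 + √(81/5))*49 = (0 + 9*√5/5)*49 = (9*√5/5)*49 = 441*√5/5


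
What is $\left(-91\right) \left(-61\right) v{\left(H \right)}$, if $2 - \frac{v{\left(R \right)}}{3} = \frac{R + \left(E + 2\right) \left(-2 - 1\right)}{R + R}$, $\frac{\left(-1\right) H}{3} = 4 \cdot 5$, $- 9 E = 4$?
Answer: $\frac{1459913}{60} \approx 24332.0$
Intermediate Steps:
$E = - \frac{4}{9}$ ($E = \left(- \frac{1}{9}\right) 4 = - \frac{4}{9} \approx -0.44444$)
$H = -60$ ($H = - 3 \cdot 4 \cdot 5 = \left(-3\right) 20 = -60$)
$v{\left(R \right)} = 6 - \frac{3 \left(- \frac{14}{3} + R\right)}{2 R}$ ($v{\left(R \right)} = 6 - 3 \frac{R + \left(- \frac{4}{9} + 2\right) \left(-2 - 1\right)}{R + R} = 6 - 3 \frac{R + \frac{14}{9} \left(-3\right)}{2 R} = 6 - 3 \left(R - \frac{14}{3}\right) \frac{1}{2 R} = 6 - 3 \left(- \frac{14}{3} + R\right) \frac{1}{2 R} = 6 - 3 \frac{- \frac{14}{3} + R}{2 R} = 6 - \frac{3 \left(- \frac{14}{3} + R\right)}{2 R}$)
$\left(-91\right) \left(-61\right) v{\left(H \right)} = \left(-91\right) \left(-61\right) \left(\frac{9}{2} + \frac{7}{-60}\right) = 5551 \left(\frac{9}{2} + 7 \left(- \frac{1}{60}\right)\right) = 5551 \left(\frac{9}{2} - \frac{7}{60}\right) = 5551 \cdot \frac{263}{60} = \frac{1459913}{60}$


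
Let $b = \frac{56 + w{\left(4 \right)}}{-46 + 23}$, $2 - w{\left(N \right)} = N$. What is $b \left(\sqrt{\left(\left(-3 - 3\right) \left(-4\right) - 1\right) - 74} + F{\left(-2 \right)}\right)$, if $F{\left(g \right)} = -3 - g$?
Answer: $\frac{54}{23} - \frac{54 i \sqrt{51}}{23} \approx 2.3478 - 16.767 i$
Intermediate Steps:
$w{\left(N \right)} = 2 - N$
$b = - \frac{54}{23}$ ($b = \frac{56 + \left(2 - 4\right)}{-46 + 23} = \frac{56 + \left(2 - 4\right)}{-23} = \left(56 - 2\right) \left(- \frac{1}{23}\right) = 54 \left(- \frac{1}{23}\right) = - \frac{54}{23} \approx -2.3478$)
$b \left(\sqrt{\left(\left(-3 - 3\right) \left(-4\right) - 1\right) - 74} + F{\left(-2 \right)}\right) = - \frac{54 \left(\sqrt{\left(\left(-3 - 3\right) \left(-4\right) - 1\right) - 74} - 1\right)}{23} = - \frac{54 \left(\sqrt{\left(\left(-3 - 3\right) \left(-4\right) - 1\right) - 74} + \left(-3 + 2\right)\right)}{23} = - \frac{54 \left(\sqrt{\left(\left(-6\right) \left(-4\right) - 1\right) - 74} - 1\right)}{23} = - \frac{54 \left(\sqrt{\left(24 - 1\right) - 74} - 1\right)}{23} = - \frac{54 \left(\sqrt{23 - 74} - 1\right)}{23} = - \frac{54 \left(\sqrt{-51} - 1\right)}{23} = - \frac{54 \left(i \sqrt{51} - 1\right)}{23} = - \frac{54 \left(-1 + i \sqrt{51}\right)}{23} = \frac{54}{23} - \frac{54 i \sqrt{51}}{23}$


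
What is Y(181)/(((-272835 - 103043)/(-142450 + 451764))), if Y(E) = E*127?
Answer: -3555100459/187939 ≈ -18916.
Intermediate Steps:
Y(E) = 127*E
Y(181)/(((-272835 - 103043)/(-142450 + 451764))) = (127*181)/(((-272835 - 103043)/(-142450 + 451764))) = 22987/((-375878/309314)) = 22987/((-375878*1/309314)) = 22987/(-187939/154657) = 22987*(-154657/187939) = -3555100459/187939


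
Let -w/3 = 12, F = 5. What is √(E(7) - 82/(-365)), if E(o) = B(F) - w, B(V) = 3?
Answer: √5225705/365 ≈ 6.2630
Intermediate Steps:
w = -36 (w = -3*12 = -36)
E(o) = 39 (E(o) = 3 - 1*(-36) = 3 + 36 = 39)
√(E(7) - 82/(-365)) = √(39 - 82/(-365)) = √(39 - 82*(-1/365)) = √(39 + 82/365) = √(14317/365) = √5225705/365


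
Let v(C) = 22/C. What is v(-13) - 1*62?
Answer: -828/13 ≈ -63.692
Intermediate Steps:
v(-13) - 1*62 = 22/(-13) - 1*62 = 22*(-1/13) - 62 = -22/13 - 62 = -828/13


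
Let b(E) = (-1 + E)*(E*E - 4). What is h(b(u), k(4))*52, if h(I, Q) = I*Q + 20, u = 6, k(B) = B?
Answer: 34320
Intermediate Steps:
b(E) = (-1 + E)*(-4 + E²) (b(E) = (-1 + E)*(E² - 4) = (-1 + E)*(-4 + E²))
h(I, Q) = 20 + I*Q
h(b(u), k(4))*52 = (20 + (4 + 6³ - 1*6² - 4*6)*4)*52 = (20 + (4 + 216 - 1*36 - 24)*4)*52 = (20 + (4 + 216 - 36 - 24)*4)*52 = (20 + 160*4)*52 = (20 + 640)*52 = 660*52 = 34320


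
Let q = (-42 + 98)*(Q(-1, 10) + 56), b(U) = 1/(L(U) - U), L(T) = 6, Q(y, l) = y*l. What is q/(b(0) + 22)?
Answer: 2208/19 ≈ 116.21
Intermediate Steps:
Q(y, l) = l*y
b(U) = 1/(6 - U)
q = 2576 (q = (-42 + 98)*(10*(-1) + 56) = 56*(-10 + 56) = 56*46 = 2576)
q/(b(0) + 22) = 2576/(-1/(-6 + 0) + 22) = 2576/(-1/(-6) + 22) = 2576/(-1*(-1/6) + 22) = 2576/(1/6 + 22) = 2576/(133/6) = (6/133)*2576 = 2208/19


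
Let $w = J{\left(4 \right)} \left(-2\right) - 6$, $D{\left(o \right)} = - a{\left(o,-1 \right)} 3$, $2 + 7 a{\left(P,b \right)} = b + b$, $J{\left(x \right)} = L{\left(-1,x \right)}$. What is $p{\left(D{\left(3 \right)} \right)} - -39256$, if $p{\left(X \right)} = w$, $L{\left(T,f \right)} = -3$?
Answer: $39256$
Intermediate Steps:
$J{\left(x \right)} = -3$
$a{\left(P,b \right)} = - \frac{2}{7} + \frac{2 b}{7}$ ($a{\left(P,b \right)} = - \frac{2}{7} + \frac{b + b}{7} = - \frac{2}{7} + \frac{2 b}{7}$)
$D{\left(o \right)} = \frac{12}{7}$ ($D{\left(o \right)} = - (- \frac{2}{7} + \frac{2}{7} \left(-1\right)) 3 = - (- \frac{2}{7} - \frac{2}{7}) 3 = \left(-1\right) \left(- \frac{4}{7}\right) 3 = \frac{4}{7} \cdot 3 = \frac{12}{7}$)
$w = 0$ ($w = \left(-3\right) \left(-2\right) - 6 = 6 - 6 = 0$)
$p{\left(X \right)} = 0$
$p{\left(D{\left(3 \right)} \right)} - -39256 = 0 - -39256 = 0 + 39256 = 39256$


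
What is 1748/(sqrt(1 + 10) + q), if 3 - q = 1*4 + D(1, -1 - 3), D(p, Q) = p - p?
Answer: 874/5 + 874*sqrt(11)/5 ≈ 754.55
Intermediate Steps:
D(p, Q) = 0
q = -1 (q = 3 - (1*4 + 0) = 3 - (4 + 0) = 3 - 1*4 = 3 - 4 = -1)
1748/(sqrt(1 + 10) + q) = 1748/(sqrt(1 + 10) - 1) = 1748/(sqrt(11) - 1) = 1748/(-1 + sqrt(11))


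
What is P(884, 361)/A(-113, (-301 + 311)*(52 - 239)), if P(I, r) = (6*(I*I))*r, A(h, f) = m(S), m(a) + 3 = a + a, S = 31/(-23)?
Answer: -38930575008/131 ≈ -2.9718e+8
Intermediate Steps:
S = -31/23 (S = 31*(-1/23) = -31/23 ≈ -1.3478)
m(a) = -3 + 2*a (m(a) = -3 + (a + a) = -3 + 2*a)
A(h, f) = -131/23 (A(h, f) = -3 + 2*(-31/23) = -3 - 62/23 = -131/23)
P(I, r) = 6*r*I**2 (P(I, r) = (6*I**2)*r = 6*r*I**2)
P(884, 361)/A(-113, (-301 + 311)*(52 - 239)) = (6*361*884**2)/(-131/23) = (6*361*781456)*(-23/131) = 1692633696*(-23/131) = -38930575008/131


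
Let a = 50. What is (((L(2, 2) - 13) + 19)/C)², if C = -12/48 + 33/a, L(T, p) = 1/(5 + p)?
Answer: 18490000/82369 ≈ 224.48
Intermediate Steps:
C = 41/100 (C = -12/48 + 33/50 = -12*1/48 + 33*(1/50) = -¼ + 33/50 = 41/100 ≈ 0.41000)
(((L(2, 2) - 13) + 19)/C)² = (((1/(5 + 2) - 13) + 19)/(41/100))² = (((1/7 - 13) + 19)*(100/41))² = (((⅐ - 13) + 19)*(100/41))² = ((-90/7 + 19)*(100/41))² = ((43/7)*(100/41))² = (4300/287)² = 18490000/82369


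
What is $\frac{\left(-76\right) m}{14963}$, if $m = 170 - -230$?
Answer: $- \frac{30400}{14963} \approx -2.0317$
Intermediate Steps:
$m = 400$ ($m = 170 + 230 = 400$)
$\frac{\left(-76\right) m}{14963} = \frac{\left(-76\right) 400}{14963} = \left(-30400\right) \frac{1}{14963} = - \frac{30400}{14963}$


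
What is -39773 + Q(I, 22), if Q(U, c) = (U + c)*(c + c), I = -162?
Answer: -45933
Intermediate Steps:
Q(U, c) = 2*c*(U + c) (Q(U, c) = (U + c)*(2*c) = 2*c*(U + c))
-39773 + Q(I, 22) = -39773 + 2*22*(-162 + 22) = -39773 + 2*22*(-140) = -39773 - 6160 = -45933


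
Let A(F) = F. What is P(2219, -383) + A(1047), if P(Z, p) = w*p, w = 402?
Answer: -152919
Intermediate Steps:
P(Z, p) = 402*p
P(2219, -383) + A(1047) = 402*(-383) + 1047 = -153966 + 1047 = -152919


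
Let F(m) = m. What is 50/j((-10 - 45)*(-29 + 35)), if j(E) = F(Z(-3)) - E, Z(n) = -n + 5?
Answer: 25/169 ≈ 0.14793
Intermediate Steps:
Z(n) = 5 - n
j(E) = 8 - E (j(E) = (5 - 1*(-3)) - E = (5 + 3) - E = 8 - E)
50/j((-10 - 45)*(-29 + 35)) = 50/(8 - (-10 - 45)*(-29 + 35)) = 50/(8 - (-55)*6) = 50/(8 - 1*(-330)) = 50/(8 + 330) = 50/338 = 50*(1/338) = 25/169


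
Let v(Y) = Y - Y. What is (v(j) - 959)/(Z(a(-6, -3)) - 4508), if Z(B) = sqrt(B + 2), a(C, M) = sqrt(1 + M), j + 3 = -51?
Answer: 959/(4508 - sqrt(2 + I*sqrt(2))) ≈ 0.2128 + 2.2386e-5*I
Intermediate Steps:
j = -54 (j = -3 - 51 = -54)
v(Y) = 0
Z(B) = sqrt(2 + B)
(v(j) - 959)/(Z(a(-6, -3)) - 4508) = (0 - 959)/(sqrt(2 + sqrt(1 - 3)) - 4508) = -959/(sqrt(2 + sqrt(-2)) - 4508) = -959/(sqrt(2 + I*sqrt(2)) - 4508) = -959/(-4508 + sqrt(2 + I*sqrt(2)))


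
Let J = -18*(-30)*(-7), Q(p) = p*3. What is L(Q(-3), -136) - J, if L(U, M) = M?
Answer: 3644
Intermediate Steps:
Q(p) = 3*p
J = -3780 (J = 540*(-7) = -3780)
L(Q(-3), -136) - J = -136 - 1*(-3780) = -136 + 3780 = 3644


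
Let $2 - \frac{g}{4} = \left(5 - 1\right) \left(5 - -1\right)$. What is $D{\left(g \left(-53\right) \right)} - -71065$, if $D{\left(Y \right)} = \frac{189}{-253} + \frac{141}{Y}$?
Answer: $\frac{7623207787}{107272} \approx 71064.0$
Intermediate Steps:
$g = -88$ ($g = 8 - 4 \left(5 - 1\right) \left(5 - -1\right) = 8 - 4 \cdot 4 \left(5 + \left(-4 + 5\right)\right) = 8 - 4 \cdot 4 \left(5 + 1\right) = 8 - 4 \cdot 4 \cdot 6 = 8 - 96 = -88$)
$D{\left(Y \right)} = - \frac{189}{253} + \frac{141}{Y}$ ($D{\left(Y \right)} = 189 \left(- \frac{1}{253}\right) + \frac{141}{Y} = - \frac{189}{253} + \frac{141}{Y}$)
$D{\left(g \left(-53\right) \right)} - -71065 = \left(- \frac{189}{253} + \frac{141}{\left(-88\right) \left(-53\right)}\right) - -71065 = \left(- \frac{189}{253} + \frac{141}{4664}\right) + 71065 = - \frac{76893}{107272} + 71065 = \frac{7623207787}{107272}$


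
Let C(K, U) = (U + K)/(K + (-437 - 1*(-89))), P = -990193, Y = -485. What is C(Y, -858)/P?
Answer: -79/48519457 ≈ -1.6282e-6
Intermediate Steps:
C(K, U) = (K + U)/(-348 + K) (C(K, U) = (K + U)/(K + (-437 + 89)) = (K + U)/(K - 348) = (K + U)/(-348 + K))
C(Y, -858)/P = ((-485 - 858)/(-348 - 485))/(-990193) = (-1343/(-833))*(-1/990193) = -1/833*(-1343)*(-1/990193) = (79/49)*(-1/990193) = -79/48519457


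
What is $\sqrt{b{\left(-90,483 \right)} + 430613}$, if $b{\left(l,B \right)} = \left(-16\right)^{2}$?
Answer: $\sqrt{430869} \approx 656.41$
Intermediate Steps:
$b{\left(l,B \right)} = 256$
$\sqrt{b{\left(-90,483 \right)} + 430613} = \sqrt{256 + 430613} = \sqrt{430869}$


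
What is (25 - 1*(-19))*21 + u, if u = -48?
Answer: 876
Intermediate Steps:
(25 - 1*(-19))*21 + u = (25 - 1*(-19))*21 - 48 = (25 + 19)*21 - 48 = 44*21 - 48 = 924 - 48 = 876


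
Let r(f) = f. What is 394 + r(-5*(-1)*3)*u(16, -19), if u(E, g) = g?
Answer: 109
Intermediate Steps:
394 + r(-5*(-1)*3)*u(16, -19) = 394 + (-5*(-1)*3)*(-19) = 394 + (5*3)*(-19) = 394 + 15*(-19) = 394 - 285 = 109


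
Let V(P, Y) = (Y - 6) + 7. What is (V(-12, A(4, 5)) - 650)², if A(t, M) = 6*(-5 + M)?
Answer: 421201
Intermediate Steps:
A(t, M) = -30 + 6*M
V(P, Y) = 1 + Y (V(P, Y) = (-6 + Y) + 7 = 1 + Y)
(V(-12, A(4, 5)) - 650)² = ((1 + (-30 + 6*5)) - 650)² = ((1 + (-30 + 30)) - 650)² = ((1 + 0) - 650)² = (1 - 650)² = (-649)² = 421201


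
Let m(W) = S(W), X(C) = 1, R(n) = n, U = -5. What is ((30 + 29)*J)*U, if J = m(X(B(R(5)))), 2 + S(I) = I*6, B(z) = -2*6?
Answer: -1180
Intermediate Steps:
B(z) = -12
S(I) = -2 + 6*I (S(I) = -2 + I*6 = -2 + 6*I)
m(W) = -2 + 6*W
J = 4 (J = -2 + 6*1 = -2 + 6 = 4)
((30 + 29)*J)*U = ((30 + 29)*4)*(-5) = (59*4)*(-5) = 236*(-5) = -1180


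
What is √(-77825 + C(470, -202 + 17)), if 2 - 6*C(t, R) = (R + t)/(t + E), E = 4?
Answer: 7*I*√356844027/474 ≈ 278.97*I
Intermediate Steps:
C(t, R) = ⅓ - (R + t)/(6*(4 + t)) (C(t, R) = ⅓ - (R + t)/(6*(t + 4)) = ⅓ - (R + t)/(6*(4 + t)))
√(-77825 + C(470, -202 + 17)) = √(-77825 + (8 + 470 - (-202 + 17))/(6*(4 + 470))) = √(-77825 + (⅙)*(8 + 470 - 1*(-185))/474) = √(-77825 + (⅙)*(1/474)*(8 + 470 + 185)) = √(-77825 + (⅙)*(1/474)*663) = √(-77825 + 221/948) = √(-73777879/948) = 7*I*√356844027/474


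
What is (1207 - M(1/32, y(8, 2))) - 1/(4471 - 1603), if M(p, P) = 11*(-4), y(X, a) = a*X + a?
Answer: 3587867/2868 ≈ 1251.0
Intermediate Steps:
y(X, a) = a + X*a (y(X, a) = X*a + a = a + X*a)
M(p, P) = -44
(1207 - M(1/32, y(8, 2))) - 1/(4471 - 1603) = (1207 - 1*(-44)) - 1/(4471 - 1603) = (1207 + 44) - 1/2868 = 1251 - 1*1/2868 = 1251 - 1/2868 = 3587867/2868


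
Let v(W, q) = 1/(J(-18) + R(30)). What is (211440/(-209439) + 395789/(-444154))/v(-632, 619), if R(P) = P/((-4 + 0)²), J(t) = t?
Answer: 2534213229211/82687261872 ≈ 30.648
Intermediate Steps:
R(P) = P/16 (R(P) = P/((-4)²) = P/16)
v(W, q) = -8/129 (v(W, q) = 1/(-18 + (1/16)*30) = 1/(-18 + 15/8) = 1/(-129/8) = -8/129)
(211440/(-209439) + 395789/(-444154))/v(-632, 619) = (211440/(-209439) + 395789/(-444154))/(-8/129) = (211440*(-1/209439) + 395789*(-1/444154))*(-129/8) = (-70480/69813 - 395789/444154)*(-129/8) = -58935191377/31007723202*(-129/8) = 2534213229211/82687261872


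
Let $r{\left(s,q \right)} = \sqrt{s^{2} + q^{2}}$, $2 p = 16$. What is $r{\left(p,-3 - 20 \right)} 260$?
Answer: $260 \sqrt{593} \approx 6331.4$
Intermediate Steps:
$p = 8$ ($p = \frac{1}{2} \cdot 16 = 8$)
$r{\left(s,q \right)} = \sqrt{q^{2} + s^{2}}$
$r{\left(p,-3 - 20 \right)} 260 = \sqrt{\left(-3 - 20\right)^{2} + 8^{2}} \cdot 260 = \sqrt{\left(-3 - 20\right)^{2} + 64} \cdot 260 = \sqrt{\left(-23\right)^{2} + 64} \cdot 260 = \sqrt{529 + 64} \cdot 260 = \sqrt{593} \cdot 260 = 260 \sqrt{593}$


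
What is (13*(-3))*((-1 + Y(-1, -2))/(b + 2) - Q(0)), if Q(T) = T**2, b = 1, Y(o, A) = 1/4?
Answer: 39/4 ≈ 9.7500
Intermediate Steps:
Y(o, A) = 1/4 (Y(o, A) = 1*(1/4) = 1/4)
(13*(-3))*((-1 + Y(-1, -2))/(b + 2) - Q(0)) = (13*(-3))*((-1 + 1/4)/(1 + 2) - 1*0**2) = -39*(-3/4/3 - 1*0) = -39*(-3/4*1/3 + 0) = -39*(-1/4 + 0) = -39*(-1/4) = 39/4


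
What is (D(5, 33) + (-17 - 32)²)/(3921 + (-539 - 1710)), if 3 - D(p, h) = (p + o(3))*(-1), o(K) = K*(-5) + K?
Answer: 2397/1672 ≈ 1.4336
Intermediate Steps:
o(K) = -4*K (o(K) = -5*K + K = -4*K)
D(p, h) = -9 + p (D(p, h) = 3 - (p - 4*3)*(-1) = 3 - (p - 12)*(-1) = 3 - (-12 + p)*(-1) = 3 - (12 - p) = 3 + (-12 + p) = -9 + p)
(D(5, 33) + (-17 - 32)²)/(3921 + (-539 - 1710)) = ((-9 + 5) + (-17 - 32)²)/(3921 + (-539 - 1710)) = (-4 + (-49)²)/(3921 - 2249) = (-4 + 2401)/1672 = 2397*(1/1672) = 2397/1672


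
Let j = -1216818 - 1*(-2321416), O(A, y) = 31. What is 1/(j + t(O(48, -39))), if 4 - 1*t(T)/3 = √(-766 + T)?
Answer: 220922/244032651743 + 21*I*√15/1220163258715 ≈ 9.053e-7 + 6.6657e-11*I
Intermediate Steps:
t(T) = 12 - 3*√(-766 + T)
j = 1104598 (j = -1216818 + 2321416 = 1104598)
1/(j + t(O(48, -39))) = 1/(1104598 + (12 - 3*√(-766 + 31))) = 1/(1104598 + (12 - 21*I*√15)) = 1/(1104610 - 21*I*√15)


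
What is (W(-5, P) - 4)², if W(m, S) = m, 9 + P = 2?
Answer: 81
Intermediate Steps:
P = -7 (P = -9 + 2 = -7)
(W(-5, P) - 4)² = (-5 - 4)² = (-9)² = 81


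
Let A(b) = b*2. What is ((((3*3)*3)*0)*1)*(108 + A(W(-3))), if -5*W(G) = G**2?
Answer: 0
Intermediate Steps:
W(G) = -G**2/5
A(b) = 2*b
((((3*3)*3)*0)*1)*(108 + A(W(-3))) = ((((3*3)*3)*0)*1)*(108 + 2*(-1/5*(-3)**2)) = (((9*3)*0)*1)*(108 + 2*(-1/5*9)) = ((27*0)*1)*(108 + 2*(-9/5)) = (0*1)*(108 - 18/5) = 0*(522/5) = 0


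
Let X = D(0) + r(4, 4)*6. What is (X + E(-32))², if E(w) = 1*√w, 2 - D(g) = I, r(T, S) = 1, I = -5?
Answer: 137 + 104*I*√2 ≈ 137.0 + 147.08*I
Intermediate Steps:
D(g) = 7 (D(g) = 2 - 1*(-5) = 2 + 5 = 7)
X = 13 (X = 7 + 1*6 = 7 + 6 = 13)
E(w) = √w
(X + E(-32))² = (13 + √(-32))² = (13 + 4*I*√2)²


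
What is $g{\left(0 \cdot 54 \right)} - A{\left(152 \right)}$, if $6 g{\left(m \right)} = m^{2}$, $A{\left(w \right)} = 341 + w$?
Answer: $-493$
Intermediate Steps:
$g{\left(m \right)} = \frac{m^{2}}{6}$
$g{\left(0 \cdot 54 \right)} - A{\left(152 \right)} = \frac{\left(0 \cdot 54\right)^{2}}{6} - \left(341 + 152\right) = \frac{0^{2}}{6} - 493 = \frac{1}{6} \cdot 0 - 493 = 0 - 493 = -493$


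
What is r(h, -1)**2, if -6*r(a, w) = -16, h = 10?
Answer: 64/9 ≈ 7.1111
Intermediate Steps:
r(a, w) = 8/3 (r(a, w) = -1/6*(-16) = 8/3)
r(h, -1)**2 = (8/3)**2 = 64/9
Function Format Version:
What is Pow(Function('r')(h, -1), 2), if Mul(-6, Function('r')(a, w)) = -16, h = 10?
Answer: Rational(64, 9) ≈ 7.1111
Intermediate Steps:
Function('r')(a, w) = Rational(8, 3) (Function('r')(a, w) = Mul(Rational(-1, 6), -16) = Rational(8, 3))
Pow(Function('r')(h, -1), 2) = Pow(Rational(8, 3), 2) = Rational(64, 9)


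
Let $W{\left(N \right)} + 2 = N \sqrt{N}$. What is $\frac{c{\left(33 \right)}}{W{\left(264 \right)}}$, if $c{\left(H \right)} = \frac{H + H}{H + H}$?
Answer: $\frac{1}{9199870} + \frac{132 \sqrt{66}}{4599935} \approx 0.00023324$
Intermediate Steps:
$c{\left(H \right)} = 1$ ($c{\left(H \right)} = \frac{2 H}{2 H} = 2 H \frac{1}{2 H} = 1$)
$W{\left(N \right)} = -2 + N^{\frac{3}{2}}$ ($W{\left(N \right)} = -2 + N \sqrt{N} = -2 + N^{\frac{3}{2}}$)
$\frac{c{\left(33 \right)}}{W{\left(264 \right)}} = 1 \frac{1}{-2 + 264^{\frac{3}{2}}} = 1 \frac{1}{-2 + 528 \sqrt{66}} = \frac{1}{-2 + 528 \sqrt{66}}$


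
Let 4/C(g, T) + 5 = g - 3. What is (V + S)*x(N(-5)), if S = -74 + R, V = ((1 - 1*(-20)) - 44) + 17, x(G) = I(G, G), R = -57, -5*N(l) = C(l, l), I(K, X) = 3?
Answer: -411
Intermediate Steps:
C(g, T) = 4/(-8 + g) (C(g, T) = 4/(-5 + (g - 3)) = 4/(-5 + (-3 + g)) = 4/(-8 + g))
N(l) = -4/(5*(-8 + l))
x(G) = 3
V = -6 (V = ((1 + 20) - 44) + 17 = (21 - 44) + 17 = -23 + 17 = -6)
S = -131 (S = -74 - 57 = -131)
(V + S)*x(N(-5)) = (-6 - 131)*3 = -137*3 = -411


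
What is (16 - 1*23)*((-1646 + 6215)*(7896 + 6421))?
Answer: -457900611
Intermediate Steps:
(16 - 1*23)*((-1646 + 6215)*(7896 + 6421)) = (16 - 23)*(4569*14317) = -7*65414373 = -457900611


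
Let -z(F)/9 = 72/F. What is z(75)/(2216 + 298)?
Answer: -36/10475 ≈ -0.0034368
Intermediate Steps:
z(F) = -648/F
z(75)/(2216 + 298) = (-648/75)/(2216 + 298) = -648*1/75/2514 = -216/25*1/2514 = -36/10475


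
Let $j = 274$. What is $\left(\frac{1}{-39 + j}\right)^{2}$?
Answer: $\frac{1}{55225} \approx 1.8108 \cdot 10^{-5}$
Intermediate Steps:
$\left(\frac{1}{-39 + j}\right)^{2} = \left(\frac{1}{-39 + 274}\right)^{2} = \left(\frac{1}{235}\right)^{2} = \frac{1}{55225}$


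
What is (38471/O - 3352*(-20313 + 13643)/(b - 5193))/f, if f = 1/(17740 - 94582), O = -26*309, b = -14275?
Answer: 577505538681579/6516913 ≈ 8.8616e+7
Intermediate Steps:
O = -8034
f = -1/76842 (f = 1/(-76842) = -1/76842 ≈ -1.3014e-5)
(38471/O - 3352*(-20313 + 13643)/(b - 5193))/f = (38471/(-8034) - 3352*(-20313 + 13643)/(-14275 - 5193))/(-1/76842) = (38471*(-1/8034) - 3352/((-19468/(-6670))))*(-76842) = (-38471/8034 - 3352/((-19468*(-1/6670))))*(-76842) = (-38471/8034 - 3352/9734/3335)*(-76842) = (-38471/8034 - 3352*3335/9734)*(-76842) = (-38471/8034 - 5589460/4867)*(-76842) = -45092959997/39101478*(-76842) = 577505538681579/6516913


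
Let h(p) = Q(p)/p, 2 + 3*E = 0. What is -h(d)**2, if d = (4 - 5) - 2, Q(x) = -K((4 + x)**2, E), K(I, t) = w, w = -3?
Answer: -1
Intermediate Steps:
E = -2/3 (E = -2/3 + (1/3)*0 = -2/3 + 0 = -2/3 ≈ -0.66667)
K(I, t) = -3
Q(x) = 3 (Q(x) = -1*(-3) = 3)
d = -3 (d = -1 - 2 = -3)
h(p) = 3/p
-h(d)**2 = -(3/(-3))**2 = -(3*(-1/3))**2 = -1*(-1)**2 = -1*1 = -1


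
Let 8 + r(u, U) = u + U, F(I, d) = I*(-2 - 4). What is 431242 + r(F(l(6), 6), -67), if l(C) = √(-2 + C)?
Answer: 431155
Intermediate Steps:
F(I, d) = -6*I (F(I, d) = I*(-6) = -6*I)
r(u, U) = -8 + U + u (r(u, U) = -8 + (u + U) = -8 + (U + u) = -8 + U + u)
431242 + r(F(l(6), 6), -67) = 431242 + (-8 - 67 - 6*√(-2 + 6)) = 431242 + (-8 - 67 - 6*√4) = 431242 + (-8 - 67 - 6*2) = 431242 + (-8 - 67 - 12) = 431242 - 87 = 431155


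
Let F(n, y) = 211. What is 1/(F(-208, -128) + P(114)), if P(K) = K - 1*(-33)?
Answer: 1/358 ≈ 0.0027933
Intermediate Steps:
P(K) = 33 + K (P(K) = K + 33 = 33 + K)
1/(F(-208, -128) + P(114)) = 1/(211 + (33 + 114)) = 1/(211 + 147) = 1/358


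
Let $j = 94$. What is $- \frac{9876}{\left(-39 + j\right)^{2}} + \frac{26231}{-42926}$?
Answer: $- \frac{503285951}{129851150} \approx -3.8759$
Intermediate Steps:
$- \frac{9876}{\left(-39 + j\right)^{2}} + \frac{26231}{-42926} = - \frac{9876}{\left(-39 + 94\right)^{2}} + \frac{26231}{-42926} = - \frac{9876}{55^{2}} + 26231 \left(- \frac{1}{42926}\right) = - \frac{9876}{3025} - \frac{26231}{42926} = - \frac{503285951}{129851150}$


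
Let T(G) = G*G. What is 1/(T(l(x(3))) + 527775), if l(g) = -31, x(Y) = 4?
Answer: 1/528736 ≈ 1.8913e-6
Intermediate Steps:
T(G) = G²
1/(T(l(x(3))) + 527775) = 1/((-31)² + 527775) = 1/(961 + 527775) = 1/528736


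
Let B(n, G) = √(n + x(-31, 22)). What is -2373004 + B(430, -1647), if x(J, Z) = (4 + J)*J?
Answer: -2373004 + √1267 ≈ -2.3730e+6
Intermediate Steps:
x(J, Z) = J*(4 + J)
B(n, G) = √(837 + n) (B(n, G) = √(n - 31*(4 - 31)) = √(n - 31*(-27)) = √(n + 837) = √(837 + n))
-2373004 + B(430, -1647) = -2373004 + √(837 + 430) = -2373004 + √1267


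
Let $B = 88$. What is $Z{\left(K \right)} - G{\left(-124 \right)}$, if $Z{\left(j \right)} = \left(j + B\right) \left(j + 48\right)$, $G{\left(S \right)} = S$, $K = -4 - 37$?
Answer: $453$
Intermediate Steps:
$K = -41$
$Z{\left(j \right)} = \left(48 + j\right) \left(88 + j\right)$ ($Z{\left(j \right)} = \left(j + 88\right) \left(j + 48\right) = \left(88 + j\right) \left(48 + j\right) = \left(48 + j\right) \left(88 + j\right)$)
$Z{\left(K \right)} - G{\left(-124 \right)} = \left(4224 + \left(-41\right)^{2} + 136 \left(-41\right)\right) - -124 = \left(4224 + 1681 - 5576\right) + 124 = 329 + 124 = 453$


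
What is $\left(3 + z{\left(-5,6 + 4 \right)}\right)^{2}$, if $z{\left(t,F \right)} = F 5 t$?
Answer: $61009$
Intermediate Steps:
$z{\left(t,F \right)} = 5 F t$
$\left(3 + z{\left(-5,6 + 4 \right)}\right)^{2} = \left(3 + 5 \left(6 + 4\right) \left(-5\right)\right)^{2} = \left(3 + 5 \cdot 10 \left(-5\right)\right)^{2} = \left(3 - 250\right)^{2} = \left(-247\right)^{2} = 61009$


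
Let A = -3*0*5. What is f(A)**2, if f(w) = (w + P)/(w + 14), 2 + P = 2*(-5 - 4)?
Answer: 100/49 ≈ 2.0408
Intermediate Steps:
P = -20 (P = -2 + 2*(-5 - 4) = -2 + 2*(-9) = -2 - 18 = -20)
A = 0 (A = 0*5 = 0)
f(w) = (-20 + w)/(14 + w) (f(w) = (w - 20)/(w + 14) = (-20 + w)/(14 + w))
f(A)**2 = ((-20 + 0)/(14 + 0))**2 = (-20/14)**2 = ((1/14)*(-20))**2 = (-10/7)**2 = 100/49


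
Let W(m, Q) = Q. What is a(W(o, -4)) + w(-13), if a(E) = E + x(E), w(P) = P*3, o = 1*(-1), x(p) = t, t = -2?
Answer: -45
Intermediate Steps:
x(p) = -2
o = -1
w(P) = 3*P
a(E) = -2 + E (a(E) = E - 2 = -2 + E)
a(W(o, -4)) + w(-13) = (-2 - 4) + 3*(-13) = -6 - 39 = -45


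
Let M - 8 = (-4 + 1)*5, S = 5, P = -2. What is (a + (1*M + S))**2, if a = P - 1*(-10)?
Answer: 36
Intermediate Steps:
a = 8 (a = -2 - 1*(-10) = -2 + 10 = 8)
M = -7 (M = 8 + (-4 + 1)*5 = 8 - 3*5 = 8 - 15 = -7)
(a + (1*M + S))**2 = (8 + (1*(-7) + 5))**2 = (8 + (-7 + 5))**2 = (8 - 2)**2 = 6**2 = 36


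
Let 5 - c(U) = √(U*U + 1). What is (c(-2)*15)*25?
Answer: 1875 - 375*√5 ≈ 1036.5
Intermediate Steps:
c(U) = 5 - √(1 + U²) (c(U) = 5 - √(U*U + 1) = 5 - √(U² + 1) = 5 - √(1 + U²))
(c(-2)*15)*25 = ((5 - √(1 + (-2)²))*15)*25 = ((5 - √(1 + 4))*15)*25 = ((5 - √5)*15)*25 = (75 - 15*√5)*25 = 1875 - 375*√5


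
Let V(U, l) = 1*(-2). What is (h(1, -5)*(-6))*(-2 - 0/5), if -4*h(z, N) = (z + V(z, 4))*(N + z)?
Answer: -12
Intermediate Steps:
V(U, l) = -2
h(z, N) = -(-2 + z)*(N + z)/4 (h(z, N) = -(z - 2)*(N + z)/4 = -(-2 + z)*(N + z)/4)
(h(1, -5)*(-6))*(-2 - 0/5) = (((½)*(-5) + (½)*1 - ¼*1² - ¼*(-5)*1)*(-6))*(-2 - 0/5) = ((-5/2 + ½ - ¼*1 + 5/4)*(-6))*(-2 - 0/5) = ((-5/2 + ½ - ¼ + 5/4)*(-6))*(-2 - 5*0) = (-1*(-6))*(-2 + 0) = 6*(-2) = -12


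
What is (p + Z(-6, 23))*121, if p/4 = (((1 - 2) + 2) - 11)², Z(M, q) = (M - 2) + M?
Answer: 46706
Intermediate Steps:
Z(M, q) = -2 + 2*M (Z(M, q) = (-2 + M) + M = -2 + 2*M)
p = 400 (p = 4*(((1 - 2) + 2) - 11)² = 4*((-1 + 2) - 11)² = 4*(1 - 11)² = 4*(-10)² = 4*100 = 400)
(p + Z(-6, 23))*121 = (400 + (-2 + 2*(-6)))*121 = (400 + (-2 - 12))*121 = (400 - 14)*121 = 386*121 = 46706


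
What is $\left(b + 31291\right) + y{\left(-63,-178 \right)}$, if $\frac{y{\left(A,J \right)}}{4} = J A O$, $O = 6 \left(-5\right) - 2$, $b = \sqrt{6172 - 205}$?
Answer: $-1404101 + 3 \sqrt{663} \approx -1.404 \cdot 10^{6}$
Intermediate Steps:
$b = 3 \sqrt{663}$ ($b = \sqrt{5967} = 3 \sqrt{663} \approx 77.246$)
$O = -32$ ($O = -30 - 2 = -32$)
$y{\left(A,J \right)} = - 128 A J$ ($y{\left(A,J \right)} = 4 J A \left(-32\right) = 4 A J \left(-32\right) = 4 \left(- 32 A J\right) = - 128 A J$)
$\left(b + 31291\right) + y{\left(-63,-178 \right)} = \left(3 \sqrt{663} + 31291\right) - \left(-8064\right) \left(-178\right) = \left(31291 + 3 \sqrt{663}\right) - 1435392 = -1404101 + 3 \sqrt{663}$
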